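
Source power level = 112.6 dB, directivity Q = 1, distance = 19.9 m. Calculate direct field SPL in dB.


Given values:
  Lw = 112.6 dB, Q = 1, r = 19.9 m
Formula: SPL = Lw + 10 * log10(Q / (4 * pi * r^2))
Compute 4 * pi * r^2 = 4 * pi * 19.9^2 = 4976.4084
Compute Q / denom = 1 / 4976.4084 = 0.00020095
Compute 10 * log10(0.00020095) = -36.9691
SPL = 112.6 + (-36.9691) = 75.63

75.63 dB


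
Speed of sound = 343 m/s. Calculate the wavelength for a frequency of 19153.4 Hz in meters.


Given values:
  c = 343 m/s, f = 19153.4 Hz
Formula: lambda = c / f
lambda = 343 / 19153.4
lambda = 0.0179

0.0179 m


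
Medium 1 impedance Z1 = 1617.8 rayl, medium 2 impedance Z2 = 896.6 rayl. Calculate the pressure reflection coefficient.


Given values:
  Z1 = 1617.8 rayl, Z2 = 896.6 rayl
Formula: R = (Z2 - Z1) / (Z2 + Z1)
Numerator: Z2 - Z1 = 896.6 - 1617.8 = -721.2
Denominator: Z2 + Z1 = 896.6 + 1617.8 = 2514.4
R = -721.2 / 2514.4 = -0.2868

-0.2868


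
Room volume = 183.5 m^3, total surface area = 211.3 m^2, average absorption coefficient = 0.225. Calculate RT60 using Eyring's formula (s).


Given values:
  V = 183.5 m^3, S = 211.3 m^2, alpha = 0.225
Formula: RT60 = 0.161 * V / (-S * ln(1 - alpha))
Compute ln(1 - 0.225) = ln(0.775) = -0.254892
Denominator: -211.3 * -0.254892 = 53.8587
Numerator: 0.161 * 183.5 = 29.5435
RT60 = 29.5435 / 53.8587 = 0.549

0.549 s


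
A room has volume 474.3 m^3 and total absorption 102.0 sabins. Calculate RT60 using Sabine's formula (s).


Given values:
  V = 474.3 m^3
  A = 102.0 sabins
Formula: RT60 = 0.161 * V / A
Numerator: 0.161 * 474.3 = 76.3623
RT60 = 76.3623 / 102.0 = 0.749

0.749 s


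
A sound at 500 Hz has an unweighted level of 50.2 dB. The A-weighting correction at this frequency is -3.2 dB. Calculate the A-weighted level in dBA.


Given values:
  SPL = 50.2 dB
  A-weighting at 500 Hz = -3.2 dB
Formula: L_A = SPL + A_weight
L_A = 50.2 + (-3.2)
L_A = 47.0

47.0 dBA


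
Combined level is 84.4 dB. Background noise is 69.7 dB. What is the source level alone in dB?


Given values:
  L_total = 84.4 dB, L_bg = 69.7 dB
Formula: L_source = 10 * log10(10^(L_total/10) - 10^(L_bg/10))
Convert to linear:
  10^(84.4/10) = 275422870.3338
  10^(69.7/10) = 9332543.008
Difference: 275422870.3338 - 9332543.008 = 266090327.3258
L_source = 10 * log10(266090327.3258) = 84.25

84.25 dB


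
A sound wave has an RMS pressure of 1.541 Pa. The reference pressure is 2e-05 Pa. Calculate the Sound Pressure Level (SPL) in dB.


Given values:
  p = 1.541 Pa
  p_ref = 2e-05 Pa
Formula: SPL = 20 * log10(p / p_ref)
Compute ratio: p / p_ref = 1.541 / 2e-05 = 77050
Compute log10: log10(77050) = 4.886773
Multiply: SPL = 20 * 4.886773 = 97.74

97.74 dB


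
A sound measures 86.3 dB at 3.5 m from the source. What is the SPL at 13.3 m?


Given values:
  SPL1 = 86.3 dB, r1 = 3.5 m, r2 = 13.3 m
Formula: SPL2 = SPL1 - 20 * log10(r2 / r1)
Compute ratio: r2 / r1 = 13.3 / 3.5 = 3.8
Compute log10: log10(3.8) = 0.579784
Compute drop: 20 * 0.579784 = 11.5957
SPL2 = 86.3 - 11.5957 = 74.7

74.7 dB


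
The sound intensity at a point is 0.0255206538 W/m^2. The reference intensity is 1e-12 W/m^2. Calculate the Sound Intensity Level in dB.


Given values:
  I = 0.0255206538 W/m^2
  I_ref = 1e-12 W/m^2
Formula: SIL = 10 * log10(I / I_ref)
Compute ratio: I / I_ref = 25520653800
Compute log10: log10(25520653800) = 10.406892
Multiply: SIL = 10 * 10.406892 = 104.07

104.07 dB


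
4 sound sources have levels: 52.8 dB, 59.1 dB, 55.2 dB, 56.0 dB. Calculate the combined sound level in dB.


Formula: L_total = 10 * log10( sum(10^(Li/10)) )
  Source 1: 10^(52.8/10) = 190546.0718
  Source 2: 10^(59.1/10) = 812830.5162
  Source 3: 10^(55.2/10) = 331131.1215
  Source 4: 10^(56.0/10) = 398107.1706
Sum of linear values = 1732614.8801
L_total = 10 * log10(1732614.8801) = 62.39

62.39 dB


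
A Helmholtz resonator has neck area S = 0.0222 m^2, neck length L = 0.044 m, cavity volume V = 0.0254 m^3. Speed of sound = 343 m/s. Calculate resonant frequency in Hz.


Given values:
  S = 0.0222 m^2, L = 0.044 m, V = 0.0254 m^3, c = 343 m/s
Formula: f = (c / (2*pi)) * sqrt(S / (V * L))
Compute V * L = 0.0254 * 0.044 = 0.0011176
Compute S / (V * L) = 0.0222 / 0.0011176 = 19.864
Compute sqrt(19.864) = 4.456905
Compute c / (2*pi) = 343 / 6.283185 = 54.590148
f = 54.590148 * 4.456905 = 243.3

243.3 Hz


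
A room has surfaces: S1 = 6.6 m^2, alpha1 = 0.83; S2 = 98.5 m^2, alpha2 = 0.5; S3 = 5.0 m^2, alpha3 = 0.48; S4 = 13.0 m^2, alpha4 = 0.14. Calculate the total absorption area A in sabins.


Given surfaces:
  Surface 1: 6.6 * 0.83 = 5.478
  Surface 2: 98.5 * 0.5 = 49.25
  Surface 3: 5.0 * 0.48 = 2.4
  Surface 4: 13.0 * 0.14 = 1.82
Formula: A = sum(Si * alpha_i)
A = 5.478 + 49.25 + 2.4 + 1.82
A = 58.95

58.95 sabins


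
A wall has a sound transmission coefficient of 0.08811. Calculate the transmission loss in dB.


Given values:
  tau = 0.08811
Formula: TL = 10 * log10(1 / tau)
Compute 1 / tau = 1 / 0.08811 = 11.3494
Compute log10(11.3494) = 1.054973
TL = 10 * 1.054973 = 10.55

10.55 dB


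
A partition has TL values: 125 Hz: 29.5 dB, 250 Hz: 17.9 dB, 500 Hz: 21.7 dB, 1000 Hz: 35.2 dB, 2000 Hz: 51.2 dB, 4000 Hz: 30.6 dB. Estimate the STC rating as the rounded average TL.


Given TL values at each frequency:
  125 Hz: 29.5 dB
  250 Hz: 17.9 dB
  500 Hz: 21.7 dB
  1000 Hz: 35.2 dB
  2000 Hz: 51.2 dB
  4000 Hz: 30.6 dB
Formula: STC ~ round(average of TL values)
Sum = 29.5 + 17.9 + 21.7 + 35.2 + 51.2 + 30.6 = 186.1
Average = 186.1 / 6 = 31.02
Rounded: 31

31


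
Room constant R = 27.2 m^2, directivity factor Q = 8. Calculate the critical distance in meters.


Given values:
  R = 27.2 m^2, Q = 8
Formula: d_c = 0.141 * sqrt(Q * R)
Compute Q * R = 8 * 27.2 = 217.6
Compute sqrt(217.6) = 14.7513
d_c = 0.141 * 14.7513 = 2.08

2.08 m


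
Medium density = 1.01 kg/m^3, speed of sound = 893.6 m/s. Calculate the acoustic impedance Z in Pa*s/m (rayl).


Given values:
  rho = 1.01 kg/m^3
  c = 893.6 m/s
Formula: Z = rho * c
Z = 1.01 * 893.6
Z = 902.54

902.54 rayl


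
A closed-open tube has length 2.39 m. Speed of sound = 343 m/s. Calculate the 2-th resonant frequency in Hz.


Given values:
  Tube type: closed-open, L = 2.39 m, c = 343 m/s, n = 2
Formula: f_n = (2n - 1) * c / (4 * L)
Compute 2n - 1 = 2*2 - 1 = 3
Compute 4 * L = 4 * 2.39 = 9.56
f = 3 * 343 / 9.56
f = 107.64

107.64 Hz


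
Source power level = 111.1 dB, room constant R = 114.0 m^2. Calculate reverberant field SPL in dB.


Given values:
  Lw = 111.1 dB, R = 114.0 m^2
Formula: SPL = Lw + 10 * log10(4 / R)
Compute 4 / R = 4 / 114.0 = 0.035088
Compute 10 * log10(0.035088) = -14.5484
SPL = 111.1 + (-14.5484) = 96.55

96.55 dB


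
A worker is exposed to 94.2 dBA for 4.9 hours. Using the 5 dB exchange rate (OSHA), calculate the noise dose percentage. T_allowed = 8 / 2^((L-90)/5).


Given values:
  L = 94.2 dBA, T = 4.9 hours
Formula: T_allowed = 8 / 2^((L - 90) / 5)
Compute exponent: (94.2 - 90) / 5 = 0.84
Compute 2^(0.84) = 1.79005
T_allowed = 8 / 1.79005 = 4.469149 hours
Dose = (T / T_allowed) * 100
Dose = (4.9 / 4.469149) * 100 = 109.64

109.64 %


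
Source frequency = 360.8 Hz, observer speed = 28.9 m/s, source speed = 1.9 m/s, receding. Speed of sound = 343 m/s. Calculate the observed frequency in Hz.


Given values:
  f_s = 360.8 Hz, v_o = 28.9 m/s, v_s = 1.9 m/s
  Direction: receding
Formula: f_o = f_s * (c - v_o) / (c + v_s)
Numerator: c - v_o = 343 - 28.9 = 314.1
Denominator: c + v_s = 343 + 1.9 = 344.9
f_o = 360.8 * 314.1 / 344.9 = 328.58

328.58 Hz


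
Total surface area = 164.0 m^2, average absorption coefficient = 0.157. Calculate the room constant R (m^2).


Given values:
  S = 164.0 m^2, alpha = 0.157
Formula: R = S * alpha / (1 - alpha)
Numerator: 164.0 * 0.157 = 25.748
Denominator: 1 - 0.157 = 0.843
R = 25.748 / 0.843 = 30.54

30.54 m^2


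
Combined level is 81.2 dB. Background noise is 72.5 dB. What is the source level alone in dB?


Given values:
  L_total = 81.2 dB, L_bg = 72.5 dB
Formula: L_source = 10 * log10(10^(L_total/10) - 10^(L_bg/10))
Convert to linear:
  10^(81.2/10) = 131825673.8556
  10^(72.5/10) = 17782794.1004
Difference: 131825673.8556 - 17782794.1004 = 114042879.7552
L_source = 10 * log10(114042879.7552) = 80.57

80.57 dB


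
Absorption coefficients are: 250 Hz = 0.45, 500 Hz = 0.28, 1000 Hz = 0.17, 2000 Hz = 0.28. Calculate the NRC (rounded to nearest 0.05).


Given values:
  a_250 = 0.45, a_500 = 0.28
  a_1000 = 0.17, a_2000 = 0.28
Formula: NRC = (a250 + a500 + a1000 + a2000) / 4
Sum = 0.45 + 0.28 + 0.17 + 0.28 = 1.18
NRC = 1.18 / 4 = 0.295
Rounded to nearest 0.05: 0.3

0.3


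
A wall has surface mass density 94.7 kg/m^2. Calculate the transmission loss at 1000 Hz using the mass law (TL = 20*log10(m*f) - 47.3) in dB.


Given values:
  m = 94.7 kg/m^2, f = 1000 Hz
Formula: TL = 20 * log10(m * f) - 47.3
Compute m * f = 94.7 * 1000 = 94700.0
Compute log10(94700.0) = 4.97635
Compute 20 * 4.97635 = 99.527
TL = 99.527 - 47.3 = 52.23

52.23 dB


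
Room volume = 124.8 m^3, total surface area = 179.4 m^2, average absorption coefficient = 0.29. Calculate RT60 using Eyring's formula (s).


Given values:
  V = 124.8 m^3, S = 179.4 m^2, alpha = 0.29
Formula: RT60 = 0.161 * V / (-S * ln(1 - alpha))
Compute ln(1 - 0.29) = ln(0.71) = -0.34249
Denominator: -179.4 * -0.34249 = 61.4427
Numerator: 0.161 * 124.8 = 20.0928
RT60 = 20.0928 / 61.4427 = 0.327

0.327 s


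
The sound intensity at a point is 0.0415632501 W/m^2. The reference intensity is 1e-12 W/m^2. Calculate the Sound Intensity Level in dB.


Given values:
  I = 0.0415632501 W/m^2
  I_ref = 1e-12 W/m^2
Formula: SIL = 10 * log10(I / I_ref)
Compute ratio: I / I_ref = 41563250100
Compute log10: log10(41563250100) = 10.61871
Multiply: SIL = 10 * 10.61871 = 106.19

106.19 dB


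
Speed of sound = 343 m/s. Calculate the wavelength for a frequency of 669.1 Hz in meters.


Given values:
  c = 343 m/s, f = 669.1 Hz
Formula: lambda = c / f
lambda = 343 / 669.1
lambda = 0.5126

0.5126 m


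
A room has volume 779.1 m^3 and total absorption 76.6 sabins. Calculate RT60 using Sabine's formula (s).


Given values:
  V = 779.1 m^3
  A = 76.6 sabins
Formula: RT60 = 0.161 * V / A
Numerator: 0.161 * 779.1 = 125.4351
RT60 = 125.4351 / 76.6 = 1.638

1.638 s


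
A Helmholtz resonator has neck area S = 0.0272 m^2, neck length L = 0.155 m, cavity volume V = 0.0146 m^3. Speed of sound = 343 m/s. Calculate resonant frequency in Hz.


Given values:
  S = 0.0272 m^2, L = 0.155 m, V = 0.0146 m^3, c = 343 m/s
Formula: f = (c / (2*pi)) * sqrt(S / (V * L))
Compute V * L = 0.0146 * 0.155 = 0.002263
Compute S / (V * L) = 0.0272 / 0.002263 = 12.0194
Compute sqrt(12.0194) = 3.466901
Compute c / (2*pi) = 343 / 6.283185 = 54.590148
f = 54.590148 * 3.466901 = 189.26

189.26 Hz


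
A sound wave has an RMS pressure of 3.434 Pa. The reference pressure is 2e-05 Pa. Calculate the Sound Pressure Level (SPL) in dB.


Given values:
  p = 3.434 Pa
  p_ref = 2e-05 Pa
Formula: SPL = 20 * log10(p / p_ref)
Compute ratio: p / p_ref = 3.434 / 2e-05 = 171700
Compute log10: log10(171700) = 5.23477
Multiply: SPL = 20 * 5.23477 = 104.7

104.7 dB


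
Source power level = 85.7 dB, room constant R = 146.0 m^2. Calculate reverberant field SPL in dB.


Given values:
  Lw = 85.7 dB, R = 146.0 m^2
Formula: SPL = Lw + 10 * log10(4 / R)
Compute 4 / R = 4 / 146.0 = 0.027397
Compute 10 * log10(0.027397) = -15.623
SPL = 85.7 + (-15.623) = 70.08

70.08 dB


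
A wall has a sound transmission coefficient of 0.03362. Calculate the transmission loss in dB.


Given values:
  tau = 0.03362
Formula: TL = 10 * log10(1 / tau)
Compute 1 / tau = 1 / 0.03362 = 29.7442
Compute log10(29.7442) = 1.473402
TL = 10 * 1.473402 = 14.73

14.73 dB


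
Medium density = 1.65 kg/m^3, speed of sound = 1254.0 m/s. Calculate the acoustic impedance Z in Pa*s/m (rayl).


Given values:
  rho = 1.65 kg/m^3
  c = 1254.0 m/s
Formula: Z = rho * c
Z = 1.65 * 1254.0
Z = 2069.1

2069.1 rayl


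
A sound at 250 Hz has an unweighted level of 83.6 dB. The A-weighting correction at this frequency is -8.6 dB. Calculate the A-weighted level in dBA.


Given values:
  SPL = 83.6 dB
  A-weighting at 250 Hz = -8.6 dB
Formula: L_A = SPL + A_weight
L_A = 83.6 + (-8.6)
L_A = 75.0

75.0 dBA


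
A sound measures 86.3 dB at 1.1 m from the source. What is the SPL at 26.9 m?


Given values:
  SPL1 = 86.3 dB, r1 = 1.1 m, r2 = 26.9 m
Formula: SPL2 = SPL1 - 20 * log10(r2 / r1)
Compute ratio: r2 / r1 = 26.9 / 1.1 = 24.4545
Compute log10: log10(24.4545) = 1.388359
Compute drop: 20 * 1.388359 = 27.7672
SPL2 = 86.3 - 27.7672 = 58.53

58.53 dB


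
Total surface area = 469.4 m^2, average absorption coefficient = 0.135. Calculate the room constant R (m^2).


Given values:
  S = 469.4 m^2, alpha = 0.135
Formula: R = S * alpha / (1 - alpha)
Numerator: 469.4 * 0.135 = 63.369
Denominator: 1 - 0.135 = 0.865
R = 63.369 / 0.865 = 73.26

73.26 m^2


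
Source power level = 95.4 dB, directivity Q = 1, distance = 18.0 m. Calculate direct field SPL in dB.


Given values:
  Lw = 95.4 dB, Q = 1, r = 18.0 m
Formula: SPL = Lw + 10 * log10(Q / (4 * pi * r^2))
Compute 4 * pi * r^2 = 4 * pi * 18.0^2 = 4071.5041
Compute Q / denom = 1 / 4071.5041 = 0.00024561
Compute 10 * log10(0.00024561) = -36.0975
SPL = 95.4 + (-36.0975) = 59.3

59.3 dB


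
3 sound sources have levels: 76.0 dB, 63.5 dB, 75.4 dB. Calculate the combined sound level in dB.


Formula: L_total = 10 * log10( sum(10^(Li/10)) )
  Source 1: 10^(76.0/10) = 39810717.0553
  Source 2: 10^(63.5/10) = 2238721.1386
  Source 3: 10^(75.4/10) = 34673685.0453
Sum of linear values = 76723123.2392
L_total = 10 * log10(76723123.2392) = 78.85

78.85 dB


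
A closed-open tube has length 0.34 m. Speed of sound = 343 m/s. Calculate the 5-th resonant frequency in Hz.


Given values:
  Tube type: closed-open, L = 0.34 m, c = 343 m/s, n = 5
Formula: f_n = (2n - 1) * c / (4 * L)
Compute 2n - 1 = 2*5 - 1 = 9
Compute 4 * L = 4 * 0.34 = 1.36
f = 9 * 343 / 1.36
f = 2269.85

2269.85 Hz


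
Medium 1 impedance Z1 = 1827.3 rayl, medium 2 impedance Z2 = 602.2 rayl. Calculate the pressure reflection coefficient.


Given values:
  Z1 = 1827.3 rayl, Z2 = 602.2 rayl
Formula: R = (Z2 - Z1) / (Z2 + Z1)
Numerator: Z2 - Z1 = 602.2 - 1827.3 = -1225.1
Denominator: Z2 + Z1 = 602.2 + 1827.3 = 2429.5
R = -1225.1 / 2429.5 = -0.5043

-0.5043


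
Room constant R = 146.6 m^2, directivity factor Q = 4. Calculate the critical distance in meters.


Given values:
  R = 146.6 m^2, Q = 4
Formula: d_c = 0.141 * sqrt(Q * R)
Compute Q * R = 4 * 146.6 = 586.4
Compute sqrt(586.4) = 24.2157
d_c = 0.141 * 24.2157 = 3.414

3.414 m


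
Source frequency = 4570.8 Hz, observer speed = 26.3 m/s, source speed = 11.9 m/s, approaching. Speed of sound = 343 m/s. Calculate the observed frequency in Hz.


Given values:
  f_s = 4570.8 Hz, v_o = 26.3 m/s, v_s = 11.9 m/s
  Direction: approaching
Formula: f_o = f_s * (c + v_o) / (c - v_s)
Numerator: c + v_o = 343 + 26.3 = 369.3
Denominator: c - v_s = 343 - 11.9 = 331.1
f_o = 4570.8 * 369.3 / 331.1 = 5098.15

5098.15 Hz


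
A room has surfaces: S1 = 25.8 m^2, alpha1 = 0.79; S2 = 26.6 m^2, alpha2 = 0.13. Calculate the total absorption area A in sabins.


Given surfaces:
  Surface 1: 25.8 * 0.79 = 20.382
  Surface 2: 26.6 * 0.13 = 3.458
Formula: A = sum(Si * alpha_i)
A = 20.382 + 3.458
A = 23.84

23.84 sabins


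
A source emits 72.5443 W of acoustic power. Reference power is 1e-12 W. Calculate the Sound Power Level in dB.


Given values:
  W = 72.5443 W
  W_ref = 1e-12 W
Formula: SWL = 10 * log10(W / W_ref)
Compute ratio: W / W_ref = 72544300000000
Compute log10: log10(72544300000000) = 13.860603
Multiply: SWL = 10 * 13.860603 = 138.61

138.61 dB


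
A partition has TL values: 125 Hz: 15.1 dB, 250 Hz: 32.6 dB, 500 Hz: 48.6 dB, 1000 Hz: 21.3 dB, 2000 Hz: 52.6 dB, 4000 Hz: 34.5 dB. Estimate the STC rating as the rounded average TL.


Given TL values at each frequency:
  125 Hz: 15.1 dB
  250 Hz: 32.6 dB
  500 Hz: 48.6 dB
  1000 Hz: 21.3 dB
  2000 Hz: 52.6 dB
  4000 Hz: 34.5 dB
Formula: STC ~ round(average of TL values)
Sum = 15.1 + 32.6 + 48.6 + 21.3 + 52.6 + 34.5 = 204.7
Average = 204.7 / 6 = 34.12
Rounded: 34

34


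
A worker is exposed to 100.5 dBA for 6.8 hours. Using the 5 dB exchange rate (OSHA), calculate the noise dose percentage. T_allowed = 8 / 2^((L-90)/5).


Given values:
  L = 100.5 dBA, T = 6.8 hours
Formula: T_allowed = 8 / 2^((L - 90) / 5)
Compute exponent: (100.5 - 90) / 5 = 2.1
Compute 2^(2.1) = 4.287094
T_allowed = 8 / 4.287094 = 1.866066 hours
Dose = (T / T_allowed) * 100
Dose = (6.8 / 1.866066) * 100 = 364.4

364.4 %


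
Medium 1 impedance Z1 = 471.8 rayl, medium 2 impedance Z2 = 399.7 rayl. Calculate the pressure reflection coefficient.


Given values:
  Z1 = 471.8 rayl, Z2 = 399.7 rayl
Formula: R = (Z2 - Z1) / (Z2 + Z1)
Numerator: Z2 - Z1 = 399.7 - 471.8 = -72.1
Denominator: Z2 + Z1 = 399.7 + 471.8 = 871.5
R = -72.1 / 871.5 = -0.0827

-0.0827


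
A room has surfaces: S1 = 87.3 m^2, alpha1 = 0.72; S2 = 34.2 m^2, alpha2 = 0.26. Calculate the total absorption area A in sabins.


Given surfaces:
  Surface 1: 87.3 * 0.72 = 62.856
  Surface 2: 34.2 * 0.26 = 8.892
Formula: A = sum(Si * alpha_i)
A = 62.856 + 8.892
A = 71.75

71.75 sabins


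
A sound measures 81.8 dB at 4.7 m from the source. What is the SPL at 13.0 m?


Given values:
  SPL1 = 81.8 dB, r1 = 4.7 m, r2 = 13.0 m
Formula: SPL2 = SPL1 - 20 * log10(r2 / r1)
Compute ratio: r2 / r1 = 13.0 / 4.7 = 2.766
Compute log10: log10(2.766) = 0.441852
Compute drop: 20 * 0.441852 = 8.837
SPL2 = 81.8 - 8.837 = 72.96

72.96 dB


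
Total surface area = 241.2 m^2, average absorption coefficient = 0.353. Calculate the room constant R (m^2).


Given values:
  S = 241.2 m^2, alpha = 0.353
Formula: R = S * alpha / (1 - alpha)
Numerator: 241.2 * 0.353 = 85.1436
Denominator: 1 - 0.353 = 0.647
R = 85.1436 / 0.647 = 131.6

131.6 m^2


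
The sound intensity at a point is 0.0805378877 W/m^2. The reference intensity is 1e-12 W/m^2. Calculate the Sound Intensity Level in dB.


Given values:
  I = 0.0805378877 W/m^2
  I_ref = 1e-12 W/m^2
Formula: SIL = 10 * log10(I / I_ref)
Compute ratio: I / I_ref = 80537887700
Compute log10: log10(80537887700) = 10.906
Multiply: SIL = 10 * 10.906 = 109.06

109.06 dB


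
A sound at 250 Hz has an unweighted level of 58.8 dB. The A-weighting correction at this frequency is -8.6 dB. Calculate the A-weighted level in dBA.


Given values:
  SPL = 58.8 dB
  A-weighting at 250 Hz = -8.6 dB
Formula: L_A = SPL + A_weight
L_A = 58.8 + (-8.6)
L_A = 50.2

50.2 dBA


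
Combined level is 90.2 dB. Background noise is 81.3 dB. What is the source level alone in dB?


Given values:
  L_total = 90.2 dB, L_bg = 81.3 dB
Formula: L_source = 10 * log10(10^(L_total/10) - 10^(L_bg/10))
Convert to linear:
  10^(90.2/10) = 1047128548.0509
  10^(81.3/10) = 134896288.2592
Difference: 1047128548.0509 - 134896288.2592 = 912232259.7917
L_source = 10 * log10(912232259.7917) = 89.6

89.6 dB


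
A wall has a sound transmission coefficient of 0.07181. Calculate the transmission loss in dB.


Given values:
  tau = 0.07181
Formula: TL = 10 * log10(1 / tau)
Compute 1 / tau = 1 / 0.07181 = 13.9256
Compute log10(13.9256) = 1.143814
TL = 10 * 1.143814 = 11.44

11.44 dB


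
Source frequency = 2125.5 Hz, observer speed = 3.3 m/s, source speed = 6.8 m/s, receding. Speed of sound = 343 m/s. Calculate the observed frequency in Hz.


Given values:
  f_s = 2125.5 Hz, v_o = 3.3 m/s, v_s = 6.8 m/s
  Direction: receding
Formula: f_o = f_s * (c - v_o) / (c + v_s)
Numerator: c - v_o = 343 - 3.3 = 339.7
Denominator: c + v_s = 343 + 6.8 = 349.8
f_o = 2125.5 * 339.7 / 349.8 = 2064.13

2064.13 Hz


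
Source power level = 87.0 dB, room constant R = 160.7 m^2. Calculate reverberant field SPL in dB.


Given values:
  Lw = 87.0 dB, R = 160.7 m^2
Formula: SPL = Lw + 10 * log10(4 / R)
Compute 4 / R = 4 / 160.7 = 0.024891
Compute 10 * log10(0.024891) = -16.0396
SPL = 87.0 + (-16.0396) = 70.96

70.96 dB


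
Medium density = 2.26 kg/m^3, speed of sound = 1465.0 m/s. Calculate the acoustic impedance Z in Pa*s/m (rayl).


Given values:
  rho = 2.26 kg/m^3
  c = 1465.0 m/s
Formula: Z = rho * c
Z = 2.26 * 1465.0
Z = 3310.9

3310.9 rayl


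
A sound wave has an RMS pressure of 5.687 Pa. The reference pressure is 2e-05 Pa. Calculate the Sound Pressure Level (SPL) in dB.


Given values:
  p = 5.687 Pa
  p_ref = 2e-05 Pa
Formula: SPL = 20 * log10(p / p_ref)
Compute ratio: p / p_ref = 5.687 / 2e-05 = 284350
Compute log10: log10(284350) = 5.453853
Multiply: SPL = 20 * 5.453853 = 109.08

109.08 dB


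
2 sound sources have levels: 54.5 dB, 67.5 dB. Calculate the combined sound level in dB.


Formula: L_total = 10 * log10( sum(10^(Li/10)) )
  Source 1: 10^(54.5/10) = 281838.2931
  Source 2: 10^(67.5/10) = 5623413.2519
Sum of linear values = 5905251.545
L_total = 10 * log10(5905251.545) = 67.71

67.71 dB


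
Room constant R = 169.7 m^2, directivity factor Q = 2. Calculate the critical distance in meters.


Given values:
  R = 169.7 m^2, Q = 2
Formula: d_c = 0.141 * sqrt(Q * R)
Compute Q * R = 2 * 169.7 = 339.4
Compute sqrt(339.4) = 18.4228
d_c = 0.141 * 18.4228 = 2.598

2.598 m


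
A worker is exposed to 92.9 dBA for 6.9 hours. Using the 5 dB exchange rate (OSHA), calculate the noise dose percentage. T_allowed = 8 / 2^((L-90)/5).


Given values:
  L = 92.9 dBA, T = 6.9 hours
Formula: T_allowed = 8 / 2^((L - 90) / 5)
Compute exponent: (92.9 - 90) / 5 = 0.58
Compute 2^(0.58) = 1.494849
T_allowed = 8 / 1.494849 = 5.351711 hours
Dose = (T / T_allowed) * 100
Dose = (6.9 / 5.351711) * 100 = 128.93

128.93 %


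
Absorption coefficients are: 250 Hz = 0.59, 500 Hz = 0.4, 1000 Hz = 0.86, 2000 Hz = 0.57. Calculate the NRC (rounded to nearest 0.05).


Given values:
  a_250 = 0.59, a_500 = 0.4
  a_1000 = 0.86, a_2000 = 0.57
Formula: NRC = (a250 + a500 + a1000 + a2000) / 4
Sum = 0.59 + 0.4 + 0.86 + 0.57 = 2.42
NRC = 2.42 / 4 = 0.605
Rounded to nearest 0.05: 0.6

0.6


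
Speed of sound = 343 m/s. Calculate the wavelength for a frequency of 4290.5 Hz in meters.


Given values:
  c = 343 m/s, f = 4290.5 Hz
Formula: lambda = c / f
lambda = 343 / 4290.5
lambda = 0.0799

0.0799 m


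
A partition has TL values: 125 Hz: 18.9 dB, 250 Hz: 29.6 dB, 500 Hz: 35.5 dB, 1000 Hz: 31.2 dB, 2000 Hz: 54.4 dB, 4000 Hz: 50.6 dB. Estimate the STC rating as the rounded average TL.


Given TL values at each frequency:
  125 Hz: 18.9 dB
  250 Hz: 29.6 dB
  500 Hz: 35.5 dB
  1000 Hz: 31.2 dB
  2000 Hz: 54.4 dB
  4000 Hz: 50.6 dB
Formula: STC ~ round(average of TL values)
Sum = 18.9 + 29.6 + 35.5 + 31.2 + 54.4 + 50.6 = 220.2
Average = 220.2 / 6 = 36.7
Rounded: 37

37


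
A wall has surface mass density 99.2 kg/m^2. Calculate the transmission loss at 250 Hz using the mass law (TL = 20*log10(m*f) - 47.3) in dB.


Given values:
  m = 99.2 kg/m^2, f = 250 Hz
Formula: TL = 20 * log10(m * f) - 47.3
Compute m * f = 99.2 * 250 = 24800.0
Compute log10(24800.0) = 4.394452
Compute 20 * 4.394452 = 87.889
TL = 87.889 - 47.3 = 40.59

40.59 dB


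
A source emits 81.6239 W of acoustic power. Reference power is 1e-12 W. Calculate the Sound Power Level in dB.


Given values:
  W = 81.6239 W
  W_ref = 1e-12 W
Formula: SWL = 10 * log10(W / W_ref)
Compute ratio: W / W_ref = 81623900000000
Compute log10: log10(81623900000000) = 13.911817
Multiply: SWL = 10 * 13.911817 = 139.12

139.12 dB


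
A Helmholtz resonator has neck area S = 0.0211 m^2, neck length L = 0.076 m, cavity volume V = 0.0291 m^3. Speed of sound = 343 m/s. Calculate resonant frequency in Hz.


Given values:
  S = 0.0211 m^2, L = 0.076 m, V = 0.0291 m^3, c = 343 m/s
Formula: f = (c / (2*pi)) * sqrt(S / (V * L))
Compute V * L = 0.0291 * 0.076 = 0.0022116
Compute S / (V * L) = 0.0211 / 0.0022116 = 9.5406
Compute sqrt(9.5406) = 3.088786
Compute c / (2*pi) = 343 / 6.283185 = 54.590148
f = 54.590148 * 3.088786 = 168.62

168.62 Hz


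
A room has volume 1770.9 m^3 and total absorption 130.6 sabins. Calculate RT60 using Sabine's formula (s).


Given values:
  V = 1770.9 m^3
  A = 130.6 sabins
Formula: RT60 = 0.161 * V / A
Numerator: 0.161 * 1770.9 = 285.1149
RT60 = 285.1149 / 130.6 = 2.183

2.183 s


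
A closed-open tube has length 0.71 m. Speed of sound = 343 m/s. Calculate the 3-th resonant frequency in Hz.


Given values:
  Tube type: closed-open, L = 0.71 m, c = 343 m/s, n = 3
Formula: f_n = (2n - 1) * c / (4 * L)
Compute 2n - 1 = 2*3 - 1 = 5
Compute 4 * L = 4 * 0.71 = 2.84
f = 5 * 343 / 2.84
f = 603.87

603.87 Hz


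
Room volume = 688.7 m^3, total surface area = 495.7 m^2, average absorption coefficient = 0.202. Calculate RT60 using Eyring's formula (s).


Given values:
  V = 688.7 m^3, S = 495.7 m^2, alpha = 0.202
Formula: RT60 = 0.161 * V / (-S * ln(1 - alpha))
Compute ln(1 - 0.202) = ln(0.798) = -0.225647
Denominator: -495.7 * -0.225647 = 111.8532
Numerator: 0.161 * 688.7 = 110.8807
RT60 = 110.8807 / 111.8532 = 0.991

0.991 s


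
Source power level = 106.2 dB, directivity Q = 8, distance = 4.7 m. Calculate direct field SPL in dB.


Given values:
  Lw = 106.2 dB, Q = 8, r = 4.7 m
Formula: SPL = Lw + 10 * log10(Q / (4 * pi * r^2))
Compute 4 * pi * r^2 = 4 * pi * 4.7^2 = 277.5911
Compute Q / denom = 8 / 277.5911 = 0.02881937
Compute 10 * log10(0.02881937) = -15.4032
SPL = 106.2 + (-15.4032) = 90.8

90.8 dB


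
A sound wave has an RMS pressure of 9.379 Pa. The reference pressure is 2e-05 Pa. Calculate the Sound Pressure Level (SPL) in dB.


Given values:
  p = 9.379 Pa
  p_ref = 2e-05 Pa
Formula: SPL = 20 * log10(p / p_ref)
Compute ratio: p / p_ref = 9.379 / 2e-05 = 468950
Compute log10: log10(468950) = 5.671127
Multiply: SPL = 20 * 5.671127 = 113.42

113.42 dB


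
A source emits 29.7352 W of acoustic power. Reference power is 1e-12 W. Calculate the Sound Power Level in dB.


Given values:
  W = 29.7352 W
  W_ref = 1e-12 W
Formula: SWL = 10 * log10(W / W_ref)
Compute ratio: W / W_ref = 29735200000000
Compute log10: log10(29735200000000) = 13.473271
Multiply: SWL = 10 * 13.473271 = 134.73

134.73 dB


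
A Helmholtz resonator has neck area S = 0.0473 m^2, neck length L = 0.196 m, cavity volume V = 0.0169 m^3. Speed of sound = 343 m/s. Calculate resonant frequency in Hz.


Given values:
  S = 0.0473 m^2, L = 0.196 m, V = 0.0169 m^3, c = 343 m/s
Formula: f = (c / (2*pi)) * sqrt(S / (V * L))
Compute V * L = 0.0169 * 0.196 = 0.0033124
Compute S / (V * L) = 0.0473 / 0.0033124 = 14.2797
Compute sqrt(14.2797) = 3.778849
Compute c / (2*pi) = 343 / 6.283185 = 54.590148
f = 54.590148 * 3.778849 = 206.29

206.29 Hz


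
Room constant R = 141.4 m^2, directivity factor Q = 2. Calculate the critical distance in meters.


Given values:
  R = 141.4 m^2, Q = 2
Formula: d_c = 0.141 * sqrt(Q * R)
Compute Q * R = 2 * 141.4 = 282.8
Compute sqrt(282.8) = 16.8167
d_c = 0.141 * 16.8167 = 2.371

2.371 m


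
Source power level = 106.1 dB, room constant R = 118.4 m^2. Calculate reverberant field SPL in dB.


Given values:
  Lw = 106.1 dB, R = 118.4 m^2
Formula: SPL = Lw + 10 * log10(4 / R)
Compute 4 / R = 4 / 118.4 = 0.033784
Compute 10 * log10(0.033784) = -14.7129
SPL = 106.1 + (-14.7129) = 91.39

91.39 dB


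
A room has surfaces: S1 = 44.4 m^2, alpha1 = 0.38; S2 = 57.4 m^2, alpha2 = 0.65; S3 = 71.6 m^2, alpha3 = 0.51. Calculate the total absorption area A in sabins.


Given surfaces:
  Surface 1: 44.4 * 0.38 = 16.872
  Surface 2: 57.4 * 0.65 = 37.31
  Surface 3: 71.6 * 0.51 = 36.516
Formula: A = sum(Si * alpha_i)
A = 16.872 + 37.31 + 36.516
A = 90.7

90.7 sabins


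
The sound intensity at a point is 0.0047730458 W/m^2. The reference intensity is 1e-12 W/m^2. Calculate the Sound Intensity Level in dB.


Given values:
  I = 0.0047730458 W/m^2
  I_ref = 1e-12 W/m^2
Formula: SIL = 10 * log10(I / I_ref)
Compute ratio: I / I_ref = 4773045800
Compute log10: log10(4773045800) = 9.678796
Multiply: SIL = 10 * 9.678796 = 96.79

96.79 dB


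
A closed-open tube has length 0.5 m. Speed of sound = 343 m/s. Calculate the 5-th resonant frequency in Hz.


Given values:
  Tube type: closed-open, L = 0.5 m, c = 343 m/s, n = 5
Formula: f_n = (2n - 1) * c / (4 * L)
Compute 2n - 1 = 2*5 - 1 = 9
Compute 4 * L = 4 * 0.5 = 2.0
f = 9 * 343 / 2.0
f = 1543.5

1543.5 Hz


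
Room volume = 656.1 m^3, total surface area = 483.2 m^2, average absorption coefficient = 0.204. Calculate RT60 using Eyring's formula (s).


Given values:
  V = 656.1 m^3, S = 483.2 m^2, alpha = 0.204
Formula: RT60 = 0.161 * V / (-S * ln(1 - alpha))
Compute ln(1 - 0.204) = ln(0.796) = -0.228156
Denominator: -483.2 * -0.228156 = 110.245
Numerator: 0.161 * 656.1 = 105.6321
RT60 = 105.6321 / 110.245 = 0.958

0.958 s


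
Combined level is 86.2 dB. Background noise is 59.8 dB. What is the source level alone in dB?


Given values:
  L_total = 86.2 dB, L_bg = 59.8 dB
Formula: L_source = 10 * log10(10^(L_total/10) - 10^(L_bg/10))
Convert to linear:
  10^(86.2/10) = 416869383.4703
  10^(59.8/10) = 954992.586
Difference: 416869383.4703 - 954992.586 = 415914390.8843
L_source = 10 * log10(415914390.8843) = 86.19

86.19 dB


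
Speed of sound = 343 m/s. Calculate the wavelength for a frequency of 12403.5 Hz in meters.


Given values:
  c = 343 m/s, f = 12403.5 Hz
Formula: lambda = c / f
lambda = 343 / 12403.5
lambda = 0.0277

0.0277 m


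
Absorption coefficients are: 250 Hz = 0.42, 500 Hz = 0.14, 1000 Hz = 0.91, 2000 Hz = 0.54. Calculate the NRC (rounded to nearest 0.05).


Given values:
  a_250 = 0.42, a_500 = 0.14
  a_1000 = 0.91, a_2000 = 0.54
Formula: NRC = (a250 + a500 + a1000 + a2000) / 4
Sum = 0.42 + 0.14 + 0.91 + 0.54 = 2.01
NRC = 2.01 / 4 = 0.5025
Rounded to nearest 0.05: 0.5

0.5


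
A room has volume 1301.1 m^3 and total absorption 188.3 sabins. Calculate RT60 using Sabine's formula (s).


Given values:
  V = 1301.1 m^3
  A = 188.3 sabins
Formula: RT60 = 0.161 * V / A
Numerator: 0.161 * 1301.1 = 209.4771
RT60 = 209.4771 / 188.3 = 1.112

1.112 s


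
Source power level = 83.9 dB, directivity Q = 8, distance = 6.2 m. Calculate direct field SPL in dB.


Given values:
  Lw = 83.9 dB, Q = 8, r = 6.2 m
Formula: SPL = Lw + 10 * log10(Q / (4 * pi * r^2))
Compute 4 * pi * r^2 = 4 * pi * 6.2^2 = 483.0513
Compute Q / denom = 8 / 483.0513 = 0.01656139
Compute 10 * log10(0.01656139) = -17.809
SPL = 83.9 + (-17.809) = 66.09

66.09 dB


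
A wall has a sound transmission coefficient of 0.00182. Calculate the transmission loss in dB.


Given values:
  tau = 0.00182
Formula: TL = 10 * log10(1 / tau)
Compute 1 / tau = 1 / 0.00182 = 549.4505
Compute log10(549.4505) = 2.739929
TL = 10 * 2.739929 = 27.4

27.4 dB


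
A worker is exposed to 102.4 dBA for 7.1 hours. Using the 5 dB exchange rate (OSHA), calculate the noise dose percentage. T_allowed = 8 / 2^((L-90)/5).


Given values:
  L = 102.4 dBA, T = 7.1 hours
Formula: T_allowed = 8 / 2^((L - 90) / 5)
Compute exponent: (102.4 - 90) / 5 = 2.48
Compute 2^(2.48) = 5.578975
T_allowed = 8 / 5.578975 = 1.433955 hours
Dose = (T / T_allowed) * 100
Dose = (7.1 / 1.433955) * 100 = 495.13

495.13 %


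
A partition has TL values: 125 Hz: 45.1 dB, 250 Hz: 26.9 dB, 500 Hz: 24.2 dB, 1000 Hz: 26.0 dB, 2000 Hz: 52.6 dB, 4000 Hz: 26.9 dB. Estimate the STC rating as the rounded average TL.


Given TL values at each frequency:
  125 Hz: 45.1 dB
  250 Hz: 26.9 dB
  500 Hz: 24.2 dB
  1000 Hz: 26.0 dB
  2000 Hz: 52.6 dB
  4000 Hz: 26.9 dB
Formula: STC ~ round(average of TL values)
Sum = 45.1 + 26.9 + 24.2 + 26.0 + 52.6 + 26.9 = 201.7
Average = 201.7 / 6 = 33.62
Rounded: 34

34


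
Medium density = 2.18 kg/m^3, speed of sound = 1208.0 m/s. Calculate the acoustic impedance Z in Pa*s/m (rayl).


Given values:
  rho = 2.18 kg/m^3
  c = 1208.0 m/s
Formula: Z = rho * c
Z = 2.18 * 1208.0
Z = 2633.44

2633.44 rayl


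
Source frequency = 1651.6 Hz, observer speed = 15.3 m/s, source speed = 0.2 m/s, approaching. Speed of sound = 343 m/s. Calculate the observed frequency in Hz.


Given values:
  f_s = 1651.6 Hz, v_o = 15.3 m/s, v_s = 0.2 m/s
  Direction: approaching
Formula: f_o = f_s * (c + v_o) / (c - v_s)
Numerator: c + v_o = 343 + 15.3 = 358.3
Denominator: c - v_s = 343 - 0.2 = 342.8
f_o = 1651.6 * 358.3 / 342.8 = 1726.28

1726.28 Hz


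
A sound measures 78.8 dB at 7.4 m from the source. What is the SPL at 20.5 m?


Given values:
  SPL1 = 78.8 dB, r1 = 7.4 m, r2 = 20.5 m
Formula: SPL2 = SPL1 - 20 * log10(r2 / r1)
Compute ratio: r2 / r1 = 20.5 / 7.4 = 2.7703
Compute log10: log10(2.7703) = 0.442527
Compute drop: 20 * 0.442527 = 8.8505
SPL2 = 78.8 - 8.8505 = 69.95

69.95 dB


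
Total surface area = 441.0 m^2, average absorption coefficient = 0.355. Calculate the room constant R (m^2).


Given values:
  S = 441.0 m^2, alpha = 0.355
Formula: R = S * alpha / (1 - alpha)
Numerator: 441.0 * 0.355 = 156.555
Denominator: 1 - 0.355 = 0.645
R = 156.555 / 0.645 = 242.72

242.72 m^2


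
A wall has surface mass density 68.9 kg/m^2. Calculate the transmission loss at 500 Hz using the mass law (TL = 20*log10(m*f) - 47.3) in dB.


Given values:
  m = 68.9 kg/m^2, f = 500 Hz
Formula: TL = 20 * log10(m * f) - 47.3
Compute m * f = 68.9 * 500 = 34450.0
Compute log10(34450.0) = 4.537189
Compute 20 * 4.537189 = 90.7438
TL = 90.7438 - 47.3 = 43.44

43.44 dB


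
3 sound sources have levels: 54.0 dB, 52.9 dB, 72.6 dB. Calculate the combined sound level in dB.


Formula: L_total = 10 * log10( sum(10^(Li/10)) )
  Source 1: 10^(54.0/10) = 251188.6432
  Source 2: 10^(52.9/10) = 194984.46
  Source 3: 10^(72.6/10) = 18197008.5861
Sum of linear values = 18643181.6893
L_total = 10 * log10(18643181.6893) = 72.71

72.71 dB


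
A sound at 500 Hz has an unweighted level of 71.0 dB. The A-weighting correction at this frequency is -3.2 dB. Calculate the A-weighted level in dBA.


Given values:
  SPL = 71.0 dB
  A-weighting at 500 Hz = -3.2 dB
Formula: L_A = SPL + A_weight
L_A = 71.0 + (-3.2)
L_A = 67.8

67.8 dBA


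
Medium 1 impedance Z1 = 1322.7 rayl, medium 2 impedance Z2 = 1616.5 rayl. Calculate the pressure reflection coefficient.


Given values:
  Z1 = 1322.7 rayl, Z2 = 1616.5 rayl
Formula: R = (Z2 - Z1) / (Z2 + Z1)
Numerator: Z2 - Z1 = 1616.5 - 1322.7 = 293.8
Denominator: Z2 + Z1 = 1616.5 + 1322.7 = 2939.2
R = 293.8 / 2939.2 = 0.1

0.1


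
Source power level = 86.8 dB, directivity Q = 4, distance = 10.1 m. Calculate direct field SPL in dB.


Given values:
  Lw = 86.8 dB, Q = 4, r = 10.1 m
Formula: SPL = Lw + 10 * log10(Q / (4 * pi * r^2))
Compute 4 * pi * r^2 = 4 * pi * 10.1^2 = 1281.8955
Compute Q / denom = 4 / 1281.8955 = 0.00312038
Compute 10 * log10(0.00312038) = -25.0579
SPL = 86.8 + (-25.0579) = 61.74

61.74 dB


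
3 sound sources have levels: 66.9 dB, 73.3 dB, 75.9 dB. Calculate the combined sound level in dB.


Formula: L_total = 10 * log10( sum(10^(Li/10)) )
  Source 1: 10^(66.9/10) = 4897788.1937
  Source 2: 10^(73.3/10) = 21379620.895
  Source 3: 10^(75.9/10) = 38904514.4994
Sum of linear values = 65181923.5881
L_total = 10 * log10(65181923.5881) = 78.14

78.14 dB


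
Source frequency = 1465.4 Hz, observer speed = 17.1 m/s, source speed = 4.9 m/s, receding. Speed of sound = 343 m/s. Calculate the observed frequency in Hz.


Given values:
  f_s = 1465.4 Hz, v_o = 17.1 m/s, v_s = 4.9 m/s
  Direction: receding
Formula: f_o = f_s * (c - v_o) / (c + v_s)
Numerator: c - v_o = 343 - 17.1 = 325.9
Denominator: c + v_s = 343 + 4.9 = 347.9
f_o = 1465.4 * 325.9 / 347.9 = 1372.73

1372.73 Hz


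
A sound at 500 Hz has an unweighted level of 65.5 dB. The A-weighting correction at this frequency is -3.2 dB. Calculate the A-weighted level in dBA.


Given values:
  SPL = 65.5 dB
  A-weighting at 500 Hz = -3.2 dB
Formula: L_A = SPL + A_weight
L_A = 65.5 + (-3.2)
L_A = 62.3

62.3 dBA


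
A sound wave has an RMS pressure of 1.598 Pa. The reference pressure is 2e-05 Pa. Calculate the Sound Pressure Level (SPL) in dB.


Given values:
  p = 1.598 Pa
  p_ref = 2e-05 Pa
Formula: SPL = 20 * log10(p / p_ref)
Compute ratio: p / p_ref = 1.598 / 2e-05 = 79900
Compute log10: log10(79900) = 4.902547
Multiply: SPL = 20 * 4.902547 = 98.05

98.05 dB


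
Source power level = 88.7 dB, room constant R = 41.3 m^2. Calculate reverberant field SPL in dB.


Given values:
  Lw = 88.7 dB, R = 41.3 m^2
Formula: SPL = Lw + 10 * log10(4 / R)
Compute 4 / R = 4 / 41.3 = 0.096852
Compute 10 * log10(0.096852) = -10.1389
SPL = 88.7 + (-10.1389) = 78.56

78.56 dB


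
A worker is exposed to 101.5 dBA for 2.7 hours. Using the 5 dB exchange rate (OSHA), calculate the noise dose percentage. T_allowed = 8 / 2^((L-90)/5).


Given values:
  L = 101.5 dBA, T = 2.7 hours
Formula: T_allowed = 8 / 2^((L - 90) / 5)
Compute exponent: (101.5 - 90) / 5 = 2.3
Compute 2^(2.3) = 4.924578
T_allowed = 8 / 4.924578 = 1.624505 hours
Dose = (T / T_allowed) * 100
Dose = (2.7 / 1.624505) * 100 = 166.2

166.2 %


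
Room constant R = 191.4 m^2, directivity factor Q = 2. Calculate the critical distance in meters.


Given values:
  R = 191.4 m^2, Q = 2
Formula: d_c = 0.141 * sqrt(Q * R)
Compute Q * R = 2 * 191.4 = 382.8
Compute sqrt(382.8) = 19.5653
d_c = 0.141 * 19.5653 = 2.759

2.759 m


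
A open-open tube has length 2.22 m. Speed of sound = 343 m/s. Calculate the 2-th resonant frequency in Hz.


Given values:
  Tube type: open-open, L = 2.22 m, c = 343 m/s, n = 2
Formula: f_n = n * c / (2 * L)
Compute 2 * L = 2 * 2.22 = 4.44
f = 2 * 343 / 4.44
f = 154.5

154.5 Hz


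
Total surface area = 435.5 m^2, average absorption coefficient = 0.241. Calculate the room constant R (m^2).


Given values:
  S = 435.5 m^2, alpha = 0.241
Formula: R = S * alpha / (1 - alpha)
Numerator: 435.5 * 0.241 = 104.9555
Denominator: 1 - 0.241 = 0.759
R = 104.9555 / 0.759 = 138.28

138.28 m^2


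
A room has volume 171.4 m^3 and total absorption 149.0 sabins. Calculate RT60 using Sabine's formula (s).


Given values:
  V = 171.4 m^3
  A = 149.0 sabins
Formula: RT60 = 0.161 * V / A
Numerator: 0.161 * 171.4 = 27.5954
RT60 = 27.5954 / 149.0 = 0.185

0.185 s


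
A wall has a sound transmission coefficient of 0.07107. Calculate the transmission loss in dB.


Given values:
  tau = 0.07107
Formula: TL = 10 * log10(1 / tau)
Compute 1 / tau = 1 / 0.07107 = 14.0706
Compute log10(14.0706) = 1.148313
TL = 10 * 1.148313 = 11.48

11.48 dB


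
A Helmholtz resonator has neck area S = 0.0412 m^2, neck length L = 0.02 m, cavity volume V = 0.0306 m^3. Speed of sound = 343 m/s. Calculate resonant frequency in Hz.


Given values:
  S = 0.0412 m^2, L = 0.02 m, V = 0.0306 m^3, c = 343 m/s
Formula: f = (c / (2*pi)) * sqrt(S / (V * L))
Compute V * L = 0.0306 * 0.02 = 0.000612
Compute S / (V * L) = 0.0412 / 0.000612 = 67.3203
Compute sqrt(67.3203) = 8.204895
Compute c / (2*pi) = 343 / 6.283185 = 54.590148
f = 54.590148 * 8.204895 = 447.91

447.91 Hz


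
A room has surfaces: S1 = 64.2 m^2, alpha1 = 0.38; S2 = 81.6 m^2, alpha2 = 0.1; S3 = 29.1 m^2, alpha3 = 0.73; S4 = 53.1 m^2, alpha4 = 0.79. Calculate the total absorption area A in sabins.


Given surfaces:
  Surface 1: 64.2 * 0.38 = 24.396
  Surface 2: 81.6 * 0.1 = 8.16
  Surface 3: 29.1 * 0.73 = 21.243
  Surface 4: 53.1 * 0.79 = 41.949
Formula: A = sum(Si * alpha_i)
A = 24.396 + 8.16 + 21.243 + 41.949
A = 95.75

95.75 sabins


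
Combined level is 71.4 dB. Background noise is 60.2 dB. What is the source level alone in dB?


Given values:
  L_total = 71.4 dB, L_bg = 60.2 dB
Formula: L_source = 10 * log10(10^(L_total/10) - 10^(L_bg/10))
Convert to linear:
  10^(71.4/10) = 13803842.646
  10^(60.2/10) = 1047128.5481
Difference: 13803842.646 - 1047128.5481 = 12756714.0979
L_source = 10 * log10(12756714.0979) = 71.06

71.06 dB


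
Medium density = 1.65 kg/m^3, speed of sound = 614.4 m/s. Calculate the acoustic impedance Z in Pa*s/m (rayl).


Given values:
  rho = 1.65 kg/m^3
  c = 614.4 m/s
Formula: Z = rho * c
Z = 1.65 * 614.4
Z = 1013.76

1013.76 rayl
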